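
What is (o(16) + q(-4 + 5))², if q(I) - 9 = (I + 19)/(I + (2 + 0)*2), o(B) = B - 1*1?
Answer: 784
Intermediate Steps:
o(B) = -1 + B (o(B) = B - 1 = -1 + B)
q(I) = 9 + (19 + I)/(4 + I) (q(I) = 9 + (I + 19)/(I + (2 + 0)*2) = 9 + (19 + I)/(I + 2*2) = 9 + (19 + I)/(I + 4) = 9 + (19 + I)/(4 + I))
(o(16) + q(-4 + 5))² = ((-1 + 16) + 5*(11 + 2*(-4 + 5))/(4 + (-4 + 5)))² = (15 + 5*(11 + 2*1)/(4 + 1))² = (15 + 5*(11 + 2)/5)² = (15 + 5*(⅕)*13)² = (15 + 13)² = 28² = 784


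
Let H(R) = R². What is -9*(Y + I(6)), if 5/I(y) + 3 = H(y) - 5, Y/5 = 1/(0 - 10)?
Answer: 81/28 ≈ 2.8929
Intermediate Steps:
Y = -½ (Y = 5/(0 - 10) = 5/(-10) = 5*(-⅒) = -½ ≈ -0.50000)
I(y) = 5/(-8 + y²) (I(y) = 5/(-3 + (y² - 5)) = 5/(-3 + (-5 + y²)) = 5/(-8 + y²))
-9*(Y + I(6)) = -9*(-½ + 5/(-8 + 6²)) = -9*(-½ + 5/(-8 + 36)) = -9*(-½ + 5/28) = -9*(-9/28) = 81/28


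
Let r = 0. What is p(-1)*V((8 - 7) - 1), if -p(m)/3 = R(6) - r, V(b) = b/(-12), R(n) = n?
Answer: 0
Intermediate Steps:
V(b) = -b/12 (V(b) = b*(-1/12) = -b/12)
p(m) = -18 (p(m) = -3*(6 - 1*0) = -3*(6 + 0) = -3*6 = -18)
p(-1)*V((8 - 7) - 1) = -(-3)*((8 - 7) - 1)/2 = -(-3)*(1 - 1)/2 = -(-3)*0/2 = -18*0 = 0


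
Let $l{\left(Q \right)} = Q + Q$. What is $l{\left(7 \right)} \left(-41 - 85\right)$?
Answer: $-1764$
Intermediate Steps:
$l{\left(Q \right)} = 2 Q$
$l{\left(7 \right)} \left(-41 - 85\right) = 2 \cdot 7 \left(-41 - 85\right) = 14 \left(-41 - 85\right) = 14 \left(-126\right) = -1764$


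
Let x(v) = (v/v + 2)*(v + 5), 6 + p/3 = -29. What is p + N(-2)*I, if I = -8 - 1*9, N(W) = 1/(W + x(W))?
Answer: -752/7 ≈ -107.43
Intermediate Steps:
p = -105 (p = -18 + 3*(-29) = -18 - 87 = -105)
x(v) = 15 + 3*v (x(v) = (1 + 2)*(5 + v) = 3*(5 + v) = 15 + 3*v)
N(W) = 1/(15 + 4*W) (N(W) = 1/(W + (15 + 3*W)) = 1/(15 + 4*W))
I = -17 (I = -8 - 9 = -17)
p + N(-2)*I = -105 - 17/(15 + 4*(-2)) = -105 - 17/(15 - 8) = -105 - 17/7 = -752/7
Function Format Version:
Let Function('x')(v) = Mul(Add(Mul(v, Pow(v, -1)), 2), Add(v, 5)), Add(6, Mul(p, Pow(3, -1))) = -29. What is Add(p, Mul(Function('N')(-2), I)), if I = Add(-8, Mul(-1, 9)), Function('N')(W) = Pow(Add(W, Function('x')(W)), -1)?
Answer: Rational(-752, 7) ≈ -107.43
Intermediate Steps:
p = -105 (p = Add(-18, Mul(3, -29)) = Add(-18, -87) = -105)
Function('x')(v) = Add(15, Mul(3, v)) (Function('x')(v) = Mul(Add(1, 2), Add(5, v)) = Mul(3, Add(5, v)) = Add(15, Mul(3, v)))
Function('N')(W) = Pow(Add(15, Mul(4, W)), -1) (Function('N')(W) = Pow(Add(W, Add(15, Mul(3, W))), -1) = Pow(Add(15, Mul(4, W)), -1))
I = -17 (I = Add(-8, -9) = -17)
Add(p, Mul(Function('N')(-2), I)) = Add(-105, Mul(Pow(Add(15, Mul(4, -2)), -1), -17)) = Add(-105, Mul(Pow(Add(15, -8), -1), -17)) = Add(-105, Mul(Pow(7, -1), -17)) = Add(-105, Mul(Rational(1, 7), -17)) = Add(-105, Rational(-17, 7)) = Rational(-752, 7)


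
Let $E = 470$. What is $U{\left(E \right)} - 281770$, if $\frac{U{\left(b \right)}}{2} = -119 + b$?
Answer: $-281068$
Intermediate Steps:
$U{\left(b \right)} = -238 + 2 b$ ($U{\left(b \right)} = 2 \left(-119 + b\right) = -238 + 2 b$)
$U{\left(E \right)} - 281770 = \left(-238 + 2 \cdot 470\right) - 281770 = \left(-238 + 940\right) - 281770 = 702 - 281770 = -281068$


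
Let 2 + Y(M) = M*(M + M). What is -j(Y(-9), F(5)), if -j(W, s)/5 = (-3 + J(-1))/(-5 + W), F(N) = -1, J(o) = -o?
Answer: -2/31 ≈ -0.064516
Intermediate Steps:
Y(M) = -2 + 2*M**2 (Y(M) = -2 + M*(M + M) = -2 + M*(2*M) = -2 + 2*M**2)
j(W, s) = 10/(-5 + W) (j(W, s) = -5*(-3 - 1*(-1))/(-5 + W) = -5*(-3 + 1)/(-5 + W) = -(-10)/(-5 + W) = 10/(-5 + W))
-j(Y(-9), F(5)) = -10/(-5 + (-2 + 2*(-9)**2)) = -10/(-5 + (-2 + 2*81)) = -10/(-5 + (-2 + 162)) = -10/(-5 + 160) = -10/155 = -1*2/31 = -2/31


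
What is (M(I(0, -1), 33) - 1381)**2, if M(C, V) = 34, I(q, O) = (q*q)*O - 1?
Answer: 1814409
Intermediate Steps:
I(q, O) = -1 + O*q**2 (I(q, O) = q**2*O - 1 = O*q**2 - 1 = -1 + O*q**2)
(M(I(0, -1), 33) - 1381)**2 = (34 - 1381)**2 = (-1347)**2 = 1814409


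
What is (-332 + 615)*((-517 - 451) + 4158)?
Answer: 902770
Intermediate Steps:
(-332 + 615)*((-517 - 451) + 4158) = 283*(-968 + 4158) = 283*3190 = 902770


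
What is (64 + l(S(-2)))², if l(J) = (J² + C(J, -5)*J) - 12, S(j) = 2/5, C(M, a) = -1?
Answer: 1674436/625 ≈ 2679.1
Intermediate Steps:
S(j) = ⅖ (S(j) = 2*(⅕) = ⅖)
l(J) = -12 + J² - J (l(J) = (J² - J) - 12 = -12 + J² - J)
(64 + l(S(-2)))² = (64 + (-12 + (⅖)² - 1*⅖))² = (64 + (-12 + 4/25 - ⅖))² = (64 - 306/25)² = (1294/25)² = 1674436/625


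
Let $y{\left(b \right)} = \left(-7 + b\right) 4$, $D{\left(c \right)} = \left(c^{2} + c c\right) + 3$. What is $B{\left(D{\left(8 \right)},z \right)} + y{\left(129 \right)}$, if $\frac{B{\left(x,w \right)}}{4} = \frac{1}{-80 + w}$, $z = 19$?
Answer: $\frac{29764}{61} \approx 487.93$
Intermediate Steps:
$D{\left(c \right)} = 3 + 2 c^{2}$ ($D{\left(c \right)} = \left(c^{2} + c^{2}\right) + 3 = 2 c^{2} + 3 = 3 + 2 c^{2}$)
$B{\left(x,w \right)} = \frac{4}{-80 + w}$
$y{\left(b \right)} = -28 + 4 b$
$B{\left(D{\left(8 \right)},z \right)} + y{\left(129 \right)} = \frac{4}{-80 + 19} + \left(-28 + 4 \cdot 129\right) = \frac{4}{-61} + \left(-28 + 516\right) = 4 \left(- \frac{1}{61}\right) + 488 = - \frac{4}{61} + 488 = \frac{29764}{61}$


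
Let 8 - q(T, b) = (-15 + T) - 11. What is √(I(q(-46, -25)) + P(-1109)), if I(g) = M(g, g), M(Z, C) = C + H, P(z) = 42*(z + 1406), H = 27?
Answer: √12581 ≈ 112.17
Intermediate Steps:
P(z) = 59052 + 42*z (P(z) = 42*(1406 + z) = 59052 + 42*z)
M(Z, C) = 27 + C (M(Z, C) = C + 27 = 27 + C)
q(T, b) = 34 - T (q(T, b) = 8 - ((-15 + T) - 11) = 8 - (-26 + T) = 8 + (26 - T) = 34 - T)
I(g) = 27 + g
√(I(q(-46, -25)) + P(-1109)) = √((27 + (34 - 1*(-46))) + (59052 + 42*(-1109))) = √((27 + (34 + 46)) + (59052 - 46578)) = √((27 + 80) + 12474) = √(107 + 12474) = √12581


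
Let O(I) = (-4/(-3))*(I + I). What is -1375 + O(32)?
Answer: -3869/3 ≈ -1289.7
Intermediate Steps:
O(I) = 8*I/3 (O(I) = (-4*(-⅓))*(2*I) = 4*(2*I)/3 = 8*I/3)
-1375 + O(32) = -1375 + (8/3)*32 = -1375 + 256/3 = -3869/3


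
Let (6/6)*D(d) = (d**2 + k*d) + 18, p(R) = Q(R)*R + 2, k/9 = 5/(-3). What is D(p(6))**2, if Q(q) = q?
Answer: 795664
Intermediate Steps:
k = -15 (k = 9*(5/(-3)) = 9*(5*(-1/3)) = 9*(-5/3) = -15)
p(R) = 2 + R**2 (p(R) = R*R + 2 = R**2 + 2 = 2 + R**2)
D(d) = 18 + d**2 - 15*d (D(d) = (d**2 - 15*d) + 18 = 18 + d**2 - 15*d)
D(p(6))**2 = (18 + (2 + 6**2)**2 - 15*(2 + 6**2))**2 = (18 + (2 + 36)**2 - 15*(2 + 36))**2 = (18 + 38**2 - 15*38)**2 = (18 + 1444 - 570)**2 = 892**2 = 795664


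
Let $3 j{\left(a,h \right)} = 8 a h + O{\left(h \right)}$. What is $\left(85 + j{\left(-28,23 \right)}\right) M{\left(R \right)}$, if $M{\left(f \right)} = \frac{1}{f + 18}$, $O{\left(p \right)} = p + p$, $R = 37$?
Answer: $- \frac{147}{5} \approx -29.4$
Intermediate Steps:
$O{\left(p \right)} = 2 p$
$j{\left(a,h \right)} = \frac{2 h}{3} + \frac{8 a h}{3}$ ($j{\left(a,h \right)} = \frac{8 a h + 2 h}{3} = \frac{2 h + 8 a h}{3} = \frac{2 h}{3} + \frac{8 a h}{3}$)
$M{\left(f \right)} = \frac{1}{18 + f}$
$\left(85 + j{\left(-28,23 \right)}\right) M{\left(R \right)} = \frac{85 + \frac{2}{3} \cdot 23 \left(1 + 4 \left(-28\right)\right)}{18 + 37} = \frac{85 + \frac{2}{3} \cdot 23 \left(1 - 112\right)}{55} = \left(85 + \frac{2}{3} \cdot 23 \left(-111\right)\right) \frac{1}{55} = \left(85 - 1702\right) \frac{1}{55} = \left(-1617\right) \frac{1}{55} = - \frac{147}{5}$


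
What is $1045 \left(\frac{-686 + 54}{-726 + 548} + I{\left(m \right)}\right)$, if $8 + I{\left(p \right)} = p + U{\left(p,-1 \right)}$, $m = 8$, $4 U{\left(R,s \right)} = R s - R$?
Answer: $- \frac{41800}{89} \approx -469.66$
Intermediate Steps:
$U{\left(R,s \right)} = - \frac{R}{4} + \frac{R s}{4}$ ($U{\left(R,s \right)} = \frac{R s - R}{4} = \frac{- R + R s}{4} = - \frac{R}{4} + \frac{R s}{4}$)
$I{\left(p \right)} = -8 + \frac{p}{2}$ ($I{\left(p \right)} = -8 + \left(p + \frac{p \left(-1 - 1\right)}{4}\right) = -8 + \left(p + \frac{1}{4} p \left(-2\right)\right) = -8 + \left(p - \frac{p}{2}\right) = -8 + \frac{p}{2}$)
$1045 \left(\frac{-686 + 54}{-726 + 548} + I{\left(m \right)}\right) = 1045 \left(\frac{-686 + 54}{-726 + 548} + \left(-8 + \frac{1}{2} \cdot 8\right)\right) = 1045 \left(- \frac{632}{-178} + \left(-8 + 4\right)\right) = 1045 \left(\left(-632\right) \left(- \frac{1}{178}\right) - 4\right) = 1045 \left(\frac{316}{89} - 4\right) = 1045 \left(- \frac{40}{89}\right) = - \frac{41800}{89}$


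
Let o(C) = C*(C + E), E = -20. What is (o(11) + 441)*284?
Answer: 97128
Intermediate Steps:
o(C) = C*(-20 + C) (o(C) = C*(C - 20) = C*(-20 + C))
(o(11) + 441)*284 = (11*(-20 + 11) + 441)*284 = (11*(-9) + 441)*284 = (-99 + 441)*284 = 342*284 = 97128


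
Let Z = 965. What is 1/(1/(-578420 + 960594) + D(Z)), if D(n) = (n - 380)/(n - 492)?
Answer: 180768302/223572263 ≈ 0.80855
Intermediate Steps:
D(n) = (-380 + n)/(-492 + n)
1/(1/(-578420 + 960594) + D(Z)) = 1/(1/(-578420 + 960594) + (-380 + 965)/(-492 + 965)) = 1/(1/382174 + 585/473) = 1/(223572263/180768302) = 180768302/223572263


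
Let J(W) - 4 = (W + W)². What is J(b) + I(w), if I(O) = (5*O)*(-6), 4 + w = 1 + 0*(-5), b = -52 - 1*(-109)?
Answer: 13090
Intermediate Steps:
b = 57 (b = -52 + 109 = 57)
w = -3 (w = -4 + (1 + 0*(-5)) = -4 + (1 + 0) = -4 + 1 = -3)
I(O) = -30*O
J(W) = 4 + 4*W² (J(W) = 4 + (W + W)² = 4 + (2*W)² = 4 + 4*W²)
J(b) + I(w) = (4 + 4*57²) - 30*(-3) = (4 + 4*3249) + 90 = (4 + 12996) + 90 = 13000 + 90 = 13090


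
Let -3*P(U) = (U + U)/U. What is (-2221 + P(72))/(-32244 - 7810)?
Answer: 6665/120162 ≈ 0.055467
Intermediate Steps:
P(U) = -2/3 (P(U) = -(U + U)/(3*U) = -2*U/(3*U) = -1/3*2 = -2/3)
(-2221 + P(72))/(-32244 - 7810) = (-2221 - 2/3)/(-32244 - 7810) = -6665/3/(-40054) = -6665/3*(-1/40054) = 6665/120162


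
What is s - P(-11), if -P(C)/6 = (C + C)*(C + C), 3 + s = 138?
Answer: 3039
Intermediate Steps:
s = 135 (s = -3 + 138 = 135)
P(C) = -24*C² (P(C) = -6*(C + C)*(C + C) = -6*2*C*2*C = -24*C²)
s - P(-11) = 135 - (-24)*(-11)² = 135 - (-24)*121 = 135 - 1*(-2904) = 135 + 2904 = 3039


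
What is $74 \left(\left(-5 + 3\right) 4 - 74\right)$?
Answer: $-6068$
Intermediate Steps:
$74 \left(\left(-5 + 3\right) 4 - 74\right) = 74 \left(\left(-2\right) 4 - 74\right) = 74 \left(-8 - 74\right) = 74 \left(-82\right) = -6068$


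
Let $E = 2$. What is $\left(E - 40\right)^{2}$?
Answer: $1444$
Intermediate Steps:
$\left(E - 40\right)^{2} = \left(2 - 40\right)^{2} = \left(-38\right)^{2} = 1444$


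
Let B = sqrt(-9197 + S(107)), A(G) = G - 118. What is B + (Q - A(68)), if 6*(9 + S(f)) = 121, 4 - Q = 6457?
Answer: -6403 + I*sqrt(330690)/6 ≈ -6403.0 + 95.843*I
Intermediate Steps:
A(G) = -118 + G
Q = -6453 (Q = 4 - 1*6457 = 4 - 6457 = -6453)
S(f) = 67/6 (S(f) = -9 + (1/6)*121 = -9 + 121/6 = 67/6)
B = I*sqrt(330690)/6 (B = sqrt(-9197 + 67/6) = sqrt(-55115/6) = I*sqrt(330690)/6 ≈ 95.843*I)
B + (Q - A(68)) = I*sqrt(330690)/6 + (-6453 - (-118 + 68)) = I*sqrt(330690)/6 + (-6453 - 1*(-50)) = I*sqrt(330690)/6 + (-6453 + 50) = I*sqrt(330690)/6 - 6403 = -6403 + I*sqrt(330690)/6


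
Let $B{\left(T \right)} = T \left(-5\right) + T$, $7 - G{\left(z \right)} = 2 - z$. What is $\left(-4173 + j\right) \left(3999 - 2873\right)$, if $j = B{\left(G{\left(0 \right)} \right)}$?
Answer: $-4721318$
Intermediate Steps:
$G{\left(z \right)} = 5 + z$ ($G{\left(z \right)} = 7 - \left(2 - z\right) = 7 + \left(-2 + z\right) = 5 + z$)
$B{\left(T \right)} = - 4 T$ ($B{\left(T \right)} = - 5 T + T = - 4 T$)
$j = -20$ ($j = - 4 \left(5 + 0\right) = \left(-4\right) 5 = -20$)
$\left(-4173 + j\right) \left(3999 - 2873\right) = \left(-4173 - 20\right) \left(3999 - 2873\right) = \left(-4193\right) 1126 = -4721318$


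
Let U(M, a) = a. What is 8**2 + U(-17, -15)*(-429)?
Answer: 6499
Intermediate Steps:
8**2 + U(-17, -15)*(-429) = 8**2 - 15*(-429) = 64 + 6435 = 6499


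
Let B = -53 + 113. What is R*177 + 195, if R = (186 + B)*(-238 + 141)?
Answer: -4223379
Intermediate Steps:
B = 60
R = -23862 (R = (186 + 60)*(-238 + 141) = 246*(-97) = -23862)
R*177 + 195 = -23862*177 + 195 = -4223574 + 195 = -4223379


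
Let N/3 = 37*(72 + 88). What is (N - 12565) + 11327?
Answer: 16522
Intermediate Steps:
N = 17760 (N = 3*(37*(72 + 88)) = 3*(37*160) = 3*5920 = 17760)
(N - 12565) + 11327 = (17760 - 12565) + 11327 = 5195 + 11327 = 16522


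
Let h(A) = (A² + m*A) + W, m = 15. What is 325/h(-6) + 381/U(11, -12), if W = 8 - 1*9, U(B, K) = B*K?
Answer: -387/44 ≈ -8.7955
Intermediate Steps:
W = -1 (W = 8 - 9 = -1)
h(A) = -1 + A² + 15*A (h(A) = (A² + 15*A) - 1 = -1 + A² + 15*A)
325/h(-6) + 381/U(11, -12) = 325/(-1 + (-6)² + 15*(-6)) + 381/((11*(-12))) = 325/(-1 + 36 - 90) + 381/(-132) = 325/(-55) + 381*(-1/132) = 325*(-1/55) - 127/44 = -65/11 - 127/44 = -387/44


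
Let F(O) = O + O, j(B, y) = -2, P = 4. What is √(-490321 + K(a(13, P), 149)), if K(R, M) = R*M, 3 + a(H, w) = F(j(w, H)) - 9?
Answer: 3*I*√54745 ≈ 701.93*I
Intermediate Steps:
F(O) = 2*O
a(H, w) = -16 (a(H, w) = -3 + (2*(-2) - 9) = -3 + (-4 - 9) = -3 - 13 = -16)
K(R, M) = M*R
√(-490321 + K(a(13, P), 149)) = √(-490321 + 149*(-16)) = √(-490321 - 2384) = √(-492705) = 3*I*√54745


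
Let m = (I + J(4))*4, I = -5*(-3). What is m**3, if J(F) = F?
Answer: 438976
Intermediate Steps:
I = 15
m = 76 (m = (15 + 4)*4 = 19*4 = 76)
m**3 = 76**3 = 438976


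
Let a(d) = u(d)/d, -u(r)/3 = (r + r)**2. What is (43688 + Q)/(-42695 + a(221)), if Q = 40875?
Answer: -84563/45347 ≈ -1.8648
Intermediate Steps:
u(r) = -12*r**2 (u(r) = -3*(r + r)**2 = -3*4*r**2 = -12*r**2)
a(d) = -12*d (a(d) = (-12*d**2)/d = -12*d)
(43688 + Q)/(-42695 + a(221)) = (43688 + 40875)/(-42695 - 12*221) = 84563/(-42695 - 2652) = 84563/(-45347) = 84563*(-1/45347) = -84563/45347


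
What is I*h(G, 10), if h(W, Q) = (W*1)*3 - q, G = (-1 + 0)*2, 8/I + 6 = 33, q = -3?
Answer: -8/9 ≈ -0.88889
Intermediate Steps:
I = 8/27 (I = 8/(-6 + 33) = 8/27 ≈ 0.29630)
G = -2 (G = -1*2 = -2)
h(W, Q) = 3 + 3*W (h(W, Q) = (W*1)*3 - 1*(-3) = W*3 + 3 = 3*W + 3 = 3 + 3*W)
I*h(G, 10) = 8*(3 + 3*(-2))/27 = 8*(3 - 6)/27 = (8/27)*(-3) = -8/9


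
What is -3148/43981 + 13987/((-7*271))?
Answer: -88733429/11918851 ≈ -7.4448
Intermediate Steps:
-3148/43981 + 13987/((-7*271)) = -3148*1/43981 + 13987/(-1897) = -3148/43981 + 13987*(-1/1897) = -3148/43981 - 13987/1897 = -88733429/11918851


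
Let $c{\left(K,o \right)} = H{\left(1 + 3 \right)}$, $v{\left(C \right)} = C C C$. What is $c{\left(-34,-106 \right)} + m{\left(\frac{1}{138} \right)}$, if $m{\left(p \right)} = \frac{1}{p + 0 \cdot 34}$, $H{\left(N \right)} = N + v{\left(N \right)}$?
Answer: $206$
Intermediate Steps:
$v{\left(C \right)} = C^{3}$ ($v{\left(C \right)} = C^{2} C = C^{3}$)
$H{\left(N \right)} = N + N^{3}$
$c{\left(K,o \right)} = 68$ ($c{\left(K,o \right)} = \left(1 + 3\right) + \left(1 + 3\right)^{3} = 4 + 4^{3} = 4 + 64 = 68$)
$m{\left(p \right)} = \frac{1}{p}$ ($m{\left(p \right)} = \frac{1}{p + 0} = \frac{1}{p}$)
$c{\left(-34,-106 \right)} + m{\left(\frac{1}{138} \right)} = 68 + \frac{1}{\frac{1}{138}} = 68 + 138 = 206$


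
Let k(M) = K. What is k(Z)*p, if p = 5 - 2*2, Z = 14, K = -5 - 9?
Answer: -14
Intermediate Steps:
K = -14
k(M) = -14
p = 1 (p = 5 - 4 = 1)
k(Z)*p = -14*1 = -14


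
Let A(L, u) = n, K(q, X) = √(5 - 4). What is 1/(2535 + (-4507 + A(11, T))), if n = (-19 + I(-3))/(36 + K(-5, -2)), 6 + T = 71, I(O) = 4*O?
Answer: -37/72995 ≈ -0.00050688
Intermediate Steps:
T = 65 (T = -6 + 71 = 65)
K(q, X) = 1 (K(q, X) = √1 = 1)
n = -31/37 (n = (-19 + 4*(-3))/(36 + 1) = (-19 - 12)/37 = -31*1/37 = -31/37 ≈ -0.83784)
A(L, u) = -31/37
1/(2535 + (-4507 + A(11, T))) = 1/(2535 + (-4507 - 31/37)) = 1/(2535 - 166790/37) = 1/(-72995/37) = -37/72995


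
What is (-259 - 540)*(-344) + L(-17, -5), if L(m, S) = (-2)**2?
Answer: 274860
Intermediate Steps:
L(m, S) = 4
(-259 - 540)*(-344) + L(-17, -5) = (-259 - 540)*(-344) + 4 = -799*(-344) + 4 = 274856 + 4 = 274860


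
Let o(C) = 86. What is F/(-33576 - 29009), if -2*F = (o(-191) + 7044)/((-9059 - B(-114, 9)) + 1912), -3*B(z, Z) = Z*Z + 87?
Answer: -713/88758047 ≈ -8.0331e-6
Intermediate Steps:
B(z, Z) = -29 - Z²/3 (B(z, Z) = -(Z*Z + 87)/3 = -(Z² + 87)/3 = -(87 + Z²)/3 = -29 - Z²/3)
F = 3565/7091 (F = -(86 + 7044)/(2*((-9059 - (-29 - ⅓*9²)) + 1912)) = -3565/((-9059 - (-29 - ⅓*81)) + 1912) = -3565/((-9059 - (-29 - 27)) + 1912) = -3565/((-9059 - 1*(-56)) + 1912) = -3565/((-9059 + 56) + 1912) = -3565/(-9003 + 1912) = -3565/(-7091) = -3565*(-1)/7091 = -½*(-7130/7091) = 3565/7091 ≈ 0.50275)
F/(-33576 - 29009) = 3565/(7091*(-33576 - 29009)) = (3565/7091)/(-62585) = (3565/7091)*(-1/62585) = -713/88758047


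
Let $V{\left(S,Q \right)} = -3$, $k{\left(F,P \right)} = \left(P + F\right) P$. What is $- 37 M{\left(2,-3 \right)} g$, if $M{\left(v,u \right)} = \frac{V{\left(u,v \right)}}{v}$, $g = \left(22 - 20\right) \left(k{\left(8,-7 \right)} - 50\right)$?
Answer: $-6327$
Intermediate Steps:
$k{\left(F,P \right)} = P \left(F + P\right)$ ($k{\left(F,P \right)} = \left(F + P\right) P = P \left(F + P\right)$)
$g = -114$ ($g = \left(22 - 20\right) \left(- 7 \left(8 - 7\right) - 50\right) = 2 \left(\left(-7\right) 1 - 50\right) = 2 \left(-7 - 50\right) = 2 \left(-57\right) = -114$)
$M{\left(v,u \right)} = - \frac{3}{v}$
$- 37 M{\left(2,-3 \right)} g = - 37 \left(- \frac{3}{2}\right) \left(-114\right) = - 37 \left(\left(-3\right) \frac{1}{2}\right) \left(-114\right) = \left(-37\right) \left(- \frac{3}{2}\right) \left(-114\right) = \frac{111}{2} \left(-114\right) = -6327$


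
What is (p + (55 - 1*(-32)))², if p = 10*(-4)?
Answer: 2209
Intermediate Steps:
p = -40
(p + (55 - 1*(-32)))² = (-40 + (55 - 1*(-32)))² = (-40 + (55 + 32))² = (-40 + 87)² = 47² = 2209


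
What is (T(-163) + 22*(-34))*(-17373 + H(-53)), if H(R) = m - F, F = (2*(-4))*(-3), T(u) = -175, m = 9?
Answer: 16049124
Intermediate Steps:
F = 24 (F = -8*(-3) = 24)
H(R) = -15 (H(R) = 9 - 1*24 = 9 - 24 = -15)
(T(-163) + 22*(-34))*(-17373 + H(-53)) = (-175 + 22*(-34))*(-17373 - 15) = (-175 - 748)*(-17388) = -923*(-17388) = 16049124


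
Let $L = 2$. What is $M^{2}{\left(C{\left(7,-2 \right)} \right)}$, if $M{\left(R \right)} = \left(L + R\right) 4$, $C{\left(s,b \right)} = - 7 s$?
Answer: $35344$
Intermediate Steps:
$M{\left(R \right)} = 8 + 4 R$ ($M{\left(R \right)} = \left(2 + R\right) 4 = 8 + 4 R$)
$M^{2}{\left(C{\left(7,-2 \right)} \right)} = \left(8 + 4 \left(\left(-7\right) 7\right)\right)^{2} = \left(8 + 4 \left(-49\right)\right)^{2} = \left(8 - 196\right)^{2} = \left(-188\right)^{2} = 35344$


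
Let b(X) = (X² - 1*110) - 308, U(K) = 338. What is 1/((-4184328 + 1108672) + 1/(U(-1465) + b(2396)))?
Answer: -5740736/17656529122815 ≈ -3.2513e-7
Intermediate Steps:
b(X) = -418 + X² (b(X) = (X² - 110) - 308 = (-110 + X²) - 308 = -418 + X²)
1/((-4184328 + 1108672) + 1/(U(-1465) + b(2396))) = 1/((-4184328 + 1108672) + 1/(338 + (-418 + 2396²))) = 1/(-3075656 + 1/(338 + (-418 + 5740816))) = 1/(-3075656 + 1/(338 + 5740398)) = 1/(-3075656 + 1/5740736) = 1/(-17656529122815/5740736) = -5740736/17656529122815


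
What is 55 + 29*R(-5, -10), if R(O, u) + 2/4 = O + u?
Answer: -789/2 ≈ -394.50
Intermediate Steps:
R(O, u) = -½ + O + u (R(O, u) = -½ + (O + u) = -½ + O + u)
55 + 29*R(-5, -10) = 55 + 29*(-½ - 5 - 10) = 55 + 29*(-31/2) = 55 - 899/2 = -789/2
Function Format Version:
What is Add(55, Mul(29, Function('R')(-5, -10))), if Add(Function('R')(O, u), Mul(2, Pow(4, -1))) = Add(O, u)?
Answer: Rational(-789, 2) ≈ -394.50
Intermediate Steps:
Function('R')(O, u) = Add(Rational(-1, 2), O, u) (Function('R')(O, u) = Add(Rational(-1, 2), Add(O, u)) = Add(Rational(-1, 2), O, u))
Add(55, Mul(29, Function('R')(-5, -10))) = Add(55, Mul(29, Add(Rational(-1, 2), -5, -10))) = Add(55, Mul(29, Rational(-31, 2))) = Add(55, Rational(-899, 2)) = Rational(-789, 2)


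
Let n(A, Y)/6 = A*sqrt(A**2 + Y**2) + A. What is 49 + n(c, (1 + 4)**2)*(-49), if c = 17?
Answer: -4949 - 4998*sqrt(914) ≈ -1.5605e+5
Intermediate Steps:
n(A, Y) = 6*A + 6*A*sqrt(A**2 + Y**2) (n(A, Y) = 6*(A*sqrt(A**2 + Y**2) + A) = 6*(A + A*sqrt(A**2 + Y**2)) = 6*A + 6*A*sqrt(A**2 + Y**2))
49 + n(c, (1 + 4)**2)*(-49) = 49 + (6*17*(1 + sqrt(17**2 + ((1 + 4)**2)**2)))*(-49) = 49 + (6*17*(1 + sqrt(289 + (5**2)**2)))*(-49) = 49 + (6*17*(1 + sqrt(289 + 25**2)))*(-49) = 49 + (6*17*(1 + sqrt(289 + 625)))*(-49) = 49 + (6*17*(1 + sqrt(914)))*(-49) = 49 + (102 + 102*sqrt(914))*(-49) = 49 + (-4998 - 4998*sqrt(914)) = -4949 - 4998*sqrt(914)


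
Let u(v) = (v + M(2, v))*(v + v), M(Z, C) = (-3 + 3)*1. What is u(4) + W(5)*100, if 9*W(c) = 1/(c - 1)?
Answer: 313/9 ≈ 34.778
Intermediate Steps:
M(Z, C) = 0 (M(Z, C) = 0*1 = 0)
u(v) = 2*v**2 (u(v) = (v + 0)*(v + v) = v*(2*v) = 2*v**2)
W(c) = 1/(9*(-1 + c)) (W(c) = 1/(9*(c - 1)) = 1/(9*(-1 + c)))
u(4) + W(5)*100 = 2*4**2 + (1/(9*(-1 + 5)))*100 = 2*16 + ((1/9)/4)*100 = 32 + ((1/9)*(1/4))*100 = 32 + (1/36)*100 = 32 + 25/9 = 313/9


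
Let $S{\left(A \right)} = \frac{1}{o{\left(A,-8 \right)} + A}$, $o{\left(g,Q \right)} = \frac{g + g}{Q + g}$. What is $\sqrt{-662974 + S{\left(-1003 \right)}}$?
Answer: $\frac{i \sqrt{679017075965619343}}{1012027} \approx 814.23 i$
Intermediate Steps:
$o{\left(g,Q \right)} = \frac{2 g}{Q + g}$
$S{\left(A \right)} = \frac{1}{A + \frac{2 A}{-8 + A}}$ ($S{\left(A \right)} = \frac{1}{\frac{2 A}{-8 + A} + A} = \frac{1}{A + \frac{2 A}{-8 + A}}$)
$\sqrt{-662974 + S{\left(-1003 \right)}} = \sqrt{-662974 + \frac{-8 - 1003}{\left(-1003\right) \left(-6 - 1003\right)}} = \sqrt{-662974 - \frac{1}{1003} \frac{1}{-1009} \left(-1011\right)} = \sqrt{-662974 - \left(- \frac{1}{1012027}\right) \left(-1011\right)} = \sqrt{-662974 - \frac{1011}{1012027}} = \sqrt{- \frac{670947589309}{1012027}} = \frac{i \sqrt{679017075965619343}}{1012027}$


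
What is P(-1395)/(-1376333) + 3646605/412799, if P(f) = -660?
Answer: 5019215246805/568148886067 ≈ 8.8343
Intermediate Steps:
P(-1395)/(-1376333) + 3646605/412799 = -660/(-1376333) + 3646605/412799 = -660*(-1/1376333) + 3646605*(1/412799) = 660/1376333 + 3646605/412799 = 5019215246805/568148886067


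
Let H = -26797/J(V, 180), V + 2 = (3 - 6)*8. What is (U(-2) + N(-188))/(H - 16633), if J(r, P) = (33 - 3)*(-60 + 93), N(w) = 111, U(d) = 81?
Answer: -190080/16493467 ≈ -0.011525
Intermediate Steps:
V = -26 (V = -2 + (3 - 6)*8 = -2 - 3*8 = -2 - 24 = -26)
J(r, P) = 990 (J(r, P) = 30*33 = 990)
H = -26797/990 ≈ -27.068
(U(-2) + N(-188))/(H - 16633) = (81 + 111)/(-26797/990 - 16633) = 192/(-16493467/990) = 192*(-990/16493467) = -190080/16493467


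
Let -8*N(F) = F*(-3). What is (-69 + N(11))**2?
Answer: 269361/64 ≈ 4208.8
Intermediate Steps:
N(F) = 3*F/8 (N(F) = -F*(-3)/8 = -(-3)*F/8 = 3*F/8)
(-69 + N(11))**2 = (-69 + (3/8)*11)**2 = (-69 + 33/8)**2 = (-519/8)**2 = 269361/64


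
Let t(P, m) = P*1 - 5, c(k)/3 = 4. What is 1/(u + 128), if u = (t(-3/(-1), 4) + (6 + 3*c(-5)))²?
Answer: 1/1728 ≈ 0.00057870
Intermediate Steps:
c(k) = 12 (c(k) = 3*4 = 12)
t(P, m) = -5 + P (t(P, m) = P - 5 = -5 + P)
u = 1600 (u = ((-5 - 3/(-1)) + (6 + 3*12))² = ((-5 - 3*(-1)) + (6 + 36))² = ((-5 + 3) + 42)² = (-2 + 42)² = 40² = 1600)
1/(u + 128) = 1/(1600 + 128) = 1/1728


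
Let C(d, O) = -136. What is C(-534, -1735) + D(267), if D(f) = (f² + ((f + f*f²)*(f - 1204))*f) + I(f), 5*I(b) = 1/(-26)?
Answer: -619061896936211/130 ≈ -4.7620e+12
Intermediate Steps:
I(b) = -1/130 (I(b) = (⅕)/(-26) = (⅕)*(-1/26) = -1/130)
D(f) = -1/130 + f² + f*(-1204 + f)*(f + f³) (D(f) = (f² + ((f + f*f²)*(f - 1204))*f) - 1/130 = (f² + ((f + f³)*(-1204 + f))*f) - 1/130 = (f² + ((-1204 + f)*(f + f³))*f) - 1/130 = (f² + f*(-1204 + f)*(f + f³)) - 1/130 = -1/130 + f² + f*(-1204 + f)*(f + f³))
C(-534, -1735) + D(267) = -136 + (-1/130 + 267³ + 267⁵ - 1204*267⁴ - 1203*267²) = -136 + (-1/130 + 19034163 + 1356926446107 - 1204*5082121521 - 1203*71289) = -136 + (-1/130 + 19034163 + 1356926446107 - 6118874311284 - 85760667) = -136 - 619061896918531/130 = -619061896936211/130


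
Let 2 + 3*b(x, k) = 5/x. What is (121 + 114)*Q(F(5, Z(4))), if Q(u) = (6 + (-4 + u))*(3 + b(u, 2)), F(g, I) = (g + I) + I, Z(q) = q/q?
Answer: 38070/7 ≈ 5438.6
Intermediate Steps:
b(x, k) = -⅔ + 5/(3*x) (b(x, k) = -⅔ + (5/x)/3 = -⅔ + 5/(3*x))
Z(q) = 1
F(g, I) = g + 2*I (F(g, I) = (I + g) + I = g + 2*I)
Q(u) = (2 + u)*(3 + (5 - 2*u)/(3*u)) (Q(u) = (6 + (-4 + u))*(3 + (5 - 2*u)/(3*u)) = (2 + u)*(3 + (5 - 2*u)/(3*u)))
(121 + 114)*Q(F(5, Z(4))) = (121 + 114)*((10 + 7*(5 + 2*1)² + 19*(5 + 2*1))/(3*(5 + 2*1))) = 235*((10 + 7*(5 + 2)² + 19*(5 + 2))/(3*(5 + 2))) = 235*((⅓)*(10 + 7*7² + 19*7)/7) = 235*((⅓)*(⅐)*(10 + 7*49 + 133)) = 235*((⅓)*(⅐)*(10 + 343 + 133)) = 235*((⅓)*(⅐)*486) = 235*(162/7) = 38070/7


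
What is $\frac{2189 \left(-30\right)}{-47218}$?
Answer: $\frac{32835}{23609} \approx 1.3908$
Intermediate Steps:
$\frac{2189 \left(-30\right)}{-47218} = \left(-65670\right) \left(- \frac{1}{47218}\right) = \frac{32835}{23609}$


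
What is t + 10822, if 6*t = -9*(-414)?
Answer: 11443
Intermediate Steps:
t = 621 (t = (-9*(-414))/6 = (⅙)*3726 = 621)
t + 10822 = 621 + 10822 = 11443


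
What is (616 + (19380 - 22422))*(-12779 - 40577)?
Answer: 129441656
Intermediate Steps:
(616 + (19380 - 22422))*(-12779 - 40577) = (616 - 3042)*(-53356) = -2426*(-53356) = 129441656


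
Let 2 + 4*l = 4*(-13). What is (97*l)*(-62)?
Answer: 81189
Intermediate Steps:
l = -27/2 (l = -½ + (4*(-13))/4 = -½ + (¼)*(-52) = -½ - 13 = -27/2 ≈ -13.500)
(97*l)*(-62) = (97*(-27/2))*(-62) = -2619/2*(-62) = 81189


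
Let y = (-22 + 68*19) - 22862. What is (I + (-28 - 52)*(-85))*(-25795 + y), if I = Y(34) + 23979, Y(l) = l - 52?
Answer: -1457671507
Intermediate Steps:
Y(l) = -52 + l
I = 23961 (I = (-52 + 34) + 23979 = -18 + 23979 = 23961)
y = -21592 (y = (-22 + 1292) - 22862 = 1270 - 22862 = -21592)
(I + (-28 - 52)*(-85))*(-25795 + y) = (23961 + (-28 - 52)*(-85))*(-25795 - 21592) = (23961 - 80*(-85))*(-47387) = (23961 + 6800)*(-47387) = 30761*(-47387) = -1457671507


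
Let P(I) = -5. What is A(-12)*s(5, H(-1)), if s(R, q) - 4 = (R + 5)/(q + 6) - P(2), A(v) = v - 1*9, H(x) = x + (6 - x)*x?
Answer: -84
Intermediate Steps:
H(x) = x + x*(6 - x)
A(v) = -9 + v (A(v) = v - 9 = -9 + v)
s(R, q) = 9 + (5 + R)/(6 + q) (s(R, q) = 4 + ((R + 5)/(q + 6) - 1*(-5)) = 4 + ((5 + R)/(6 + q) + 5) = 4 + (5 + (5 + R)/(6 + q)) = 9 + (5 + R)/(6 + q))
A(-12)*s(5, H(-1)) = (-9 - 12)*((59 + 5 + 9*(-(7 - 1*(-1))))/(6 - (7 - 1*(-1)))) = -21*(59 + 5 + 9*(-(7 + 1)))/(6 - (7 + 1)) = -21*(59 + 5 + 9*(-1*8))/(6 - 1*8) = -21*(59 + 5 + 9*(-8))/(6 - 8) = -21*(59 + 5 - 72)/(-2) = -(-21)*(-8)/2 = -21*4 = -84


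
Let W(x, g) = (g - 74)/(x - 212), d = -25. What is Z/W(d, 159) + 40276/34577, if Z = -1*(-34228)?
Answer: -280486445312/2939045 ≈ -95435.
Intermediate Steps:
W(x, g) = (-74 + g)/(-212 + x)
Z = 34228
Z/W(d, 159) + 40276/34577 = 34228/(((-74 + 159)/(-212 - 25))) + 40276/34577 = 34228/((85/(-237))) + 40276*(1/34577) = 34228/((-1/237*85)) + 40276/34577 = 34228/(-85/237) + 40276/34577 = 34228*(-237/85) + 40276/34577 = -8112036/85 + 40276/34577 = -280486445312/2939045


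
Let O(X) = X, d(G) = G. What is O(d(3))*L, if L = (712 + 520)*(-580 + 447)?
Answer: -491568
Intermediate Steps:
L = -163856 (L = 1232*(-133) = -163856)
O(d(3))*L = 3*(-163856) = -491568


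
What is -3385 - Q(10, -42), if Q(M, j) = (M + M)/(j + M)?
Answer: -27075/8 ≈ -3384.4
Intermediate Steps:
Q(M, j) = 2*M/(M + j) (Q(M, j) = (2*M)/(M + j) = 2*M/(M + j))
-3385 - Q(10, -42) = -3385 - 2*10/(10 - 42) = -3385 - 2*10/(-32) = -3385 - 2*10*(-1)/32 = -3385 - 1*(-5/8) = -3385 + 5/8 = -27075/8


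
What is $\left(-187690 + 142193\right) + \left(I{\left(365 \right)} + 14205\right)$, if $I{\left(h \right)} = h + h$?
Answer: $-30562$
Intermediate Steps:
$I{\left(h \right)} = 2 h$
$\left(-187690 + 142193\right) + \left(I{\left(365 \right)} + 14205\right) = \left(-187690 + 142193\right) + \left(2 \cdot 365 + 14205\right) = -45497 + \left(730 + 14205\right) = -45497 + 14935 = -30562$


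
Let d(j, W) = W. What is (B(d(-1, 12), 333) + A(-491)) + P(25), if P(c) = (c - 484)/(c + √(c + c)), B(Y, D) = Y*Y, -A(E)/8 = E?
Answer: 93197/23 + 459*√2/115 ≈ 4057.7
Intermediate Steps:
A(E) = -8*E
B(Y, D) = Y²
P(c) = (-484 + c)/(c + √2*√c) (P(c) = (-484 + c)/(c + √(2*c)) = (-484 + c)/(c + √2*√c))
(B(d(-1, 12), 333) + A(-491)) + P(25) = (12² - 8*(-491)) + (-484 + 25)/(25 + √2*√25) = (144 + 3928) - 459/(25 + √2*5) = 4072 - 459/(25 + 5*√2)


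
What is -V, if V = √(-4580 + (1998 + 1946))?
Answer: -2*I*√159 ≈ -25.219*I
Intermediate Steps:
V = 2*I*√159 (V = √(-4580 + 3944) = √(-636) = 2*I*√159 ≈ 25.219*I)
-V = -2*I*√159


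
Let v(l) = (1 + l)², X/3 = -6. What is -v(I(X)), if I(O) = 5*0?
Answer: -1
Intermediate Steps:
X = -18 (X = 3*(-6) = -18)
I(O) = 0
-v(I(X)) = -(1 + 0)² = -1*1² = -1*1 = -1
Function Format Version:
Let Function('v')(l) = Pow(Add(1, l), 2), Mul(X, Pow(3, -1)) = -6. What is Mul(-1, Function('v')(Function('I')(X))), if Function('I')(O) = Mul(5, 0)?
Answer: -1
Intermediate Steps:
X = -18 (X = Mul(3, -6) = -18)
Function('I')(O) = 0
Mul(-1, Function('v')(Function('I')(X))) = Mul(-1, Pow(Add(1, 0), 2)) = Mul(-1, Pow(1, 2)) = Mul(-1, 1) = -1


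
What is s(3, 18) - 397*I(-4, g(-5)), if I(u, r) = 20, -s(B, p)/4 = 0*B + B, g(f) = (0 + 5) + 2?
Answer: -7952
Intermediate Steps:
g(f) = 7 (g(f) = 5 + 2 = 7)
s(B, p) = -4*B (s(B, p) = -4*(0*B + B) = -4*(0 + B) = -4*B)
s(3, 18) - 397*I(-4, g(-5)) = -4*3 - 397*20 = -12 - 7940 = -7952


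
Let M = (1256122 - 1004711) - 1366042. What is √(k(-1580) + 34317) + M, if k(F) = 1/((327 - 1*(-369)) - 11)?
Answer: -1114631 + √16102395010/685 ≈ -1.1144e+6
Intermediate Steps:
k(F) = 1/685 (k(F) = 1/((327 + 369) - 11) = 1/(696 - 11) = 1/685)
M = -1114631 (M = 251411 - 1366042 = -1114631)
√(k(-1580) + 34317) + M = √(1/685 + 34317) - 1114631 = √(23507146/685) - 1114631 = √16102395010/685 - 1114631 = -1114631 + √16102395010/685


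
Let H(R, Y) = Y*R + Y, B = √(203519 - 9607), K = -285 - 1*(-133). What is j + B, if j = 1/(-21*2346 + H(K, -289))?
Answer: -1/5627 + 2*√48478 ≈ 440.35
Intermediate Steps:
K = -152 (K = -285 + 133 = -152)
B = 2*√48478 (B = √193912 = 2*√48478 ≈ 440.35)
H(R, Y) = Y + R*Y (H(R, Y) = R*Y + Y = Y + R*Y)
j = -1/5627 (j = 1/(-21*2346 - 289*(1 - 152)) = 1/(-49266 - 289*(-151)) = 1/(-49266 + 43639) = 1/(-5627) = -1/5627 ≈ -0.00017771)
j + B = -1/5627 + 2*√48478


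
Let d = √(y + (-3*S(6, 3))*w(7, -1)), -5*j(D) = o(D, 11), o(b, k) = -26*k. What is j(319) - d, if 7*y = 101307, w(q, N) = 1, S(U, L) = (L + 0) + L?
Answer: 286/5 - √708267/7 ≈ -63.027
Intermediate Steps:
S(U, L) = 2*L (S(U, L) = L + L = 2*L)
j(D) = 286/5 (j(D) = -(-26)*11/5 = -⅕*(-286) = 286/5)
y = 101307/7 (y = (⅐)*101307 = 101307/7 ≈ 14472.)
d = √708267/7 (d = √(101307/7 - 6*3*1) = √(101307/7 - 3*6*1) = √(101307/7 - 18*1) = √(101307/7 - 18) = √(101181/7) = √708267/7 ≈ 120.23)
j(319) - d = 286/5 - √708267/7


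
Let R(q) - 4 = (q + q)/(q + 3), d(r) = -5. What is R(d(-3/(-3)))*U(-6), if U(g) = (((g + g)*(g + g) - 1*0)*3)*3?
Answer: 11664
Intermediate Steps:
R(q) = 4 + 2*q/(3 + q) (R(q) = 4 + (q + q)/(q + 3) = 4 + (2*q)/(3 + q) = 4 + 2*q/(3 + q))
U(g) = 36*g² (U(g) = (((2*g)*(2*g) + 0)*3)*3 = ((4*g² + 0)*3)*3 = ((4*g²)*3)*3 = (12*g²)*3 = 36*g²)
R(d(-3/(-3)))*U(-6) = (6*(2 - 5)/(3 - 5))*(36*(-6)²) = (6*(-3)/(-2))*(36*36) = (6*(-½)*(-3))*1296 = 9*1296 = 11664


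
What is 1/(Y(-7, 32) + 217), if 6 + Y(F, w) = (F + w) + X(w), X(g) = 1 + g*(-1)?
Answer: 1/205 ≈ 0.0048781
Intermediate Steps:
X(g) = 1 - g
Y(F, w) = -5 + F (Y(F, w) = -6 + ((F + w) + (1 - w)) = -6 + (1 + F) = -5 + F)
1/(Y(-7, 32) + 217) = 1/((-5 - 7) + 217) = 1/(-12 + 217) = 1/205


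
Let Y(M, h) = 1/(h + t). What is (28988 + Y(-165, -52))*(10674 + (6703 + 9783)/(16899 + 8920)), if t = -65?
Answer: 934752383424740/3020823 ≈ 3.0944e+8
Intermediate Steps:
Y(M, h) = 1/(-65 + h) (Y(M, h) = 1/(h - 65) = 1/(-65 + h))
(28988 + Y(-165, -52))*(10674 + (6703 + 9783)/(16899 + 8920)) = (28988 + 1/(-65 - 52))*(10674 + (6703 + 9783)/(16899 + 8920)) = (28988 + 1/(-117))*(10674 + 16486/25819) = (28988 - 1/117)*(10674 + 16486*(1/25819)) = 3391595*(10674 + 16486/25819)/117 = (3391595/117)*(275608492/25819) = 934752383424740/3020823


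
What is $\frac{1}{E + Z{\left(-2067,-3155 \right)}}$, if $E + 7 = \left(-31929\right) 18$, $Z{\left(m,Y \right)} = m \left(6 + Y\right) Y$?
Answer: $- \frac{1}{20536416094} \approx -4.8694 \cdot 10^{-11}$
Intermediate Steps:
$Z{\left(m,Y \right)} = Y m \left(6 + Y\right)$
$E = -574729$ ($E = -7 - 574722 = -574729$)
$\frac{1}{E + Z{\left(-2067,-3155 \right)}} = \frac{1}{-574729 - - 6521385 \left(6 - 3155\right)} = \frac{1}{-574729 - \left(-6521385\right) \left(-3149\right)} = \frac{1}{-574729 - 20535841365} = \frac{1}{-20536416094} = - \frac{1}{20536416094}$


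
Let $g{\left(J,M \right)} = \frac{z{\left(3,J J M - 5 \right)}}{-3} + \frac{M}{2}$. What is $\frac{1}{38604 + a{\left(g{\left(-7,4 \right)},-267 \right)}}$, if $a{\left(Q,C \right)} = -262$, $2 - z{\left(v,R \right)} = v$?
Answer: $\frac{1}{38342} \approx 2.6081 \cdot 10^{-5}$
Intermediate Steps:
$z{\left(v,R \right)} = 2 - v$
$g{\left(J,M \right)} = \frac{1}{3} + \frac{M}{2}$ ($g{\left(J,M \right)} = \frac{2 - 3}{-3} + \frac{M}{2} = \left(2 - 3\right) \left(- \frac{1}{3}\right) + M \frac{1}{2} = \left(-1\right) \left(- \frac{1}{3}\right) + \frac{M}{2} = \frac{1}{3} + \frac{M}{2}$)
$\frac{1}{38604 + a{\left(g{\left(-7,4 \right)},-267 \right)}} = \frac{1}{38604 - 262} = \frac{1}{38342}$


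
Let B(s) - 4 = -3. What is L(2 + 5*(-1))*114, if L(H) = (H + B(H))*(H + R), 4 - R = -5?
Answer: -1368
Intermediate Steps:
R = 9 (R = 4 - 1*(-5) = 4 + 5 = 9)
B(s) = 1 (B(s) = 4 - 3 = 1)
L(H) = (1 + H)*(9 + H) (L(H) = (H + 1)*(H + 9) = (1 + H)*(9 + H))
L(2 + 5*(-1))*114 = (9 + (2 + 5*(-1))**2 + 10*(2 + 5*(-1)))*114 = (9 + (2 - 5)**2 + 10*(2 - 5))*114 = (9 + (-3)**2 + 10*(-3))*114 = (9 + 9 - 30)*114 = -12*114 = -1368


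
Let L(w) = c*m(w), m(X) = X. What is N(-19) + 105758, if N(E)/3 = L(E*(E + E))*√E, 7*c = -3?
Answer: 105758 - 6498*I*√19/7 ≈ 1.0576e+5 - 4046.3*I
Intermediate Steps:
c = -3/7 (c = (⅐)*(-3) = -3/7 ≈ -0.42857)
L(w) = -3*w/7
N(E) = -18*E^(5/2)/7 (N(E) = 3*((-3*E*(E + E)/7)*√E) = 3*((-3*E*2*E/7)*√E) = 3*((-6*E²/7)*√E) = 3*(-6*E^(5/2)/7) = -18*E^(5/2)/7)
N(-19) + 105758 = -6498*I*√19/7 + 105758 = 105758 - 6498*I*√19/7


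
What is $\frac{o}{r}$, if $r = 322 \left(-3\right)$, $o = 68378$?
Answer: $- \frac{34189}{483} \approx -70.785$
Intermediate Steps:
$r = -966$
$\frac{o}{r} = \frac{68378}{-966} = 68378 \left(- \frac{1}{966}\right) = - \frac{34189}{483}$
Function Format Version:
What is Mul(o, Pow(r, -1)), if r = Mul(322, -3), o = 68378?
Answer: Rational(-34189, 483) ≈ -70.785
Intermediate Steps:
r = -966
Mul(o, Pow(r, -1)) = Mul(68378, Pow(-966, -1)) = Mul(68378, Rational(-1, 966)) = Rational(-34189, 483)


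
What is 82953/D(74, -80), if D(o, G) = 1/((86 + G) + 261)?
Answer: 22148451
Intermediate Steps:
D(o, G) = 1/(347 + G)
82953/D(74, -80) = 82953/(1/(347 - 80)) = 82953/(1/267) = 82953*267 = 22148451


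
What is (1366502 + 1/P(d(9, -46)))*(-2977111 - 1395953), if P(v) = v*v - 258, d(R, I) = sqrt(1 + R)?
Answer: -185249821219335/31 ≈ -5.9758e+12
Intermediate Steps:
P(v) = -258 + v**2 (P(v) = v**2 - 258 = -258 + v**2)
(1366502 + 1/P(d(9, -46)))*(-2977111 - 1395953) = (1366502 + 1/(-258 + (sqrt(1 + 9))**2))*(-2977111 - 1395953) = (1366502 + 1/(-258 + (sqrt(10))**2))*(-4373064) = (1366502 + 1/(-258 + 10))*(-4373064) = (1366502 + 1/(-248))*(-4373064) = (1366502 - 1/248)*(-4373064) = (338892495/248)*(-4373064) = -185249821219335/31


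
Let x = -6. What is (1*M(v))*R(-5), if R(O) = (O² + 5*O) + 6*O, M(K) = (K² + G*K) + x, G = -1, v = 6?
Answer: -720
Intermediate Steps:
M(K) = -6 + K² - K (M(K) = (K² - K) - 6 = -6 + K² - K)
R(O) = O² + 11*O
(1*M(v))*R(-5) = (1*(-6 + 6² - 1*6))*(-5*(11 - 5)) = (1*(-6 + 36 - 6))*(-5*6) = (1*24)*(-30) = 24*(-30) = -720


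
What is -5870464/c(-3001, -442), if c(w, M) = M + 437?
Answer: 5870464/5 ≈ 1.1741e+6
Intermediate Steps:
c(w, M) = 437 + M
-5870464/c(-3001, -442) = -5870464/(437 - 442) = -5870464/(-5) = -5870464*(-1/5) = 5870464/5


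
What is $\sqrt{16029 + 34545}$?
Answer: $\sqrt{50574} \approx 224.89$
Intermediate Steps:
$\sqrt{16029 + 34545} = \sqrt{50574}$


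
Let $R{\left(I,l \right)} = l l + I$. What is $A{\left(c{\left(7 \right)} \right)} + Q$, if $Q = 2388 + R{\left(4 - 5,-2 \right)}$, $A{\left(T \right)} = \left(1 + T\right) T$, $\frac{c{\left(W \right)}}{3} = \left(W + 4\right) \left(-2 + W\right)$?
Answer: $29781$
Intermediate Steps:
$c{\left(W \right)} = 3 \left(-2 + W\right) \left(4 + W\right)$ ($c{\left(W \right)} = 3 \left(W + 4\right) \left(-2 + W\right) = 3 \left(4 + W\right) \left(-2 + W\right) = 3 \left(-2 + W\right) \left(4 + W\right)$)
$R{\left(I,l \right)} = I + l^{2}$ ($R{\left(I,l \right)} = l^{2} + I = I + l^{2}$)
$A{\left(T \right)} = T \left(1 + T\right)$
$Q = 2391$ ($Q = 2388 + \left(\left(4 - 5\right) + \left(-2\right)^{2}\right) = 2388 + \left(-1 + 4\right) = 2388 + 3 = 2391$)
$A{\left(c{\left(7 \right)} \right)} + Q = \left(-24 + 3 \cdot 7^{2} + 6 \cdot 7\right) \left(1 + \left(-24 + 3 \cdot 7^{2} + 6 \cdot 7\right)\right) + 2391 = \left(-24 + 3 \cdot 49 + 42\right) \left(1 + \left(-24 + 3 \cdot 49 + 42\right)\right) + 2391 = \left(-24 + 147 + 42\right) \left(1 + \left(-24 + 147 + 42\right)\right) + 2391 = 165 \left(1 + 165\right) + 2391 = 165 \cdot 166 + 2391 = 27390 + 2391 = 29781$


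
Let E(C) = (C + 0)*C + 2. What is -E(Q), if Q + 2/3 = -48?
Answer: -21334/9 ≈ -2370.4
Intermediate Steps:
Q = -146/3 (Q = -⅔ - 48 = -146/3 ≈ -48.667)
E(C) = 2 + C² (E(C) = C*C + 2 = C² + 2 = 2 + C²)
-E(Q) = -(2 + (-146/3)²) = -(2 + 21316/9) = -1*21334/9 = -21334/9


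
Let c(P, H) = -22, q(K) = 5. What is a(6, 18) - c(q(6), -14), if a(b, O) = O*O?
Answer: 346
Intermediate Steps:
a(b, O) = O²
a(6, 18) - c(q(6), -14) = 18² - 1*(-22) = 324 + 22 = 346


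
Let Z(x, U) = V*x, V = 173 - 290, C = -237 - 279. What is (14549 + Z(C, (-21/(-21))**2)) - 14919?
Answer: 60002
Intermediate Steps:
C = -516
V = -117
Z(x, U) = -117*x
(14549 + Z(C, (-21/(-21))**2)) - 14919 = (14549 - 117*(-516)) - 14919 = (14549 + 60372) - 14919 = 74921 - 14919 = 60002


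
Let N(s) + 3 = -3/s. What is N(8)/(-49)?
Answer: 27/392 ≈ 0.068878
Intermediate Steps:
N(s) = -3 - 3/s
N(8)/(-49) = (-3 - 3/8)/(-49) = -(-3 - 3*⅛)/49 = -(-3 - 3/8)/49 = -1/49*(-27/8) = 27/392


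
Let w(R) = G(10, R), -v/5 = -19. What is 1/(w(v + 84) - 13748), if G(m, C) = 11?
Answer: -1/13737 ≈ -7.2796e-5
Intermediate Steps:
v = 95 (v = -5*(-19) = 95)
w(R) = 11
1/(w(v + 84) - 13748) = 1/(11 - 13748) = 1/(-13737) = -1/13737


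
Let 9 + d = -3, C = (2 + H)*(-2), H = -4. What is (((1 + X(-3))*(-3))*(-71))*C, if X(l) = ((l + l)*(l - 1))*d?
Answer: -244524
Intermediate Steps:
C = 4 (C = (2 - 4)*(-2) = -2*(-2) = 4)
d = -12 (d = -9 - 3 = -12)
X(l) = -24*l*(-1 + l) (X(l) = ((l + l)*(l - 1))*(-12) = ((2*l)*(-1 + l))*(-12) = (2*l*(-1 + l))*(-12) = -24*l*(-1 + l))
(((1 + X(-3))*(-3))*(-71))*C = (((1 + 24*(-3)*(1 - 1*(-3)))*(-3))*(-71))*4 = (((1 + 24*(-3)*(1 + 3))*(-3))*(-71))*4 = (((1 + 24*(-3)*4)*(-3))*(-71))*4 = (((1 - 288)*(-3))*(-71))*4 = (-287*(-3)*(-71))*4 = (861*(-71))*4 = -61131*4 = -244524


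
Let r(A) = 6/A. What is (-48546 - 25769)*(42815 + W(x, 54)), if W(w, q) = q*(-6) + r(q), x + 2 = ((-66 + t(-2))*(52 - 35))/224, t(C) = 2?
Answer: -28419542300/9 ≈ -3.1577e+9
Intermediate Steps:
x = -48/7 (x = -2 + ((-66 + 2)*(52 - 35))/224 = -2 - 64*17*(1/224) = -2 - 1088*1/224 = -2 - 34/7 = -48/7 ≈ -6.8571)
W(w, q) = -6*q + 6/q (W(w, q) = q*(-6) + 6/q = -6*q + 6/q)
(-48546 - 25769)*(42815 + W(x, 54)) = (-48546 - 25769)*(42815 + (-6*54 + 6/54)) = -74315*(42815 + (-324 + 6*(1/54))) = -74315*(42815 + (-324 + ⅑)) = -74315*(42815 - 2915/9) = -74315*382420/9 = -28419542300/9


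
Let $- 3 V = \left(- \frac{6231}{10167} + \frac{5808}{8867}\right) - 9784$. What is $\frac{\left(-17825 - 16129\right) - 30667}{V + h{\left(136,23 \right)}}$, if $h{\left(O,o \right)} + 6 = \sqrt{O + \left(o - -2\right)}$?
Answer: $- \frac{189960725636333452380105}{9569233196528138967016} + \frac{58353945975882069949 \sqrt{161}}{9569233196528138967016} \approx -19.774$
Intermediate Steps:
$h{\left(O,o \right)} = -6 + \sqrt{2 + O + o}$ ($h{\left(O,o \right)} = -6 + \sqrt{O + \left(o - -2\right)} = -6 + \sqrt{O + \left(o + 2\right)} = -6 + \sqrt{O + \left(2 + o\right)} = -6 + \sqrt{2 + O + o}$)
$V = \frac{98003502213}{30050263}$ ($V = - \frac{\left(- \frac{6231}{10167} + \frac{5808}{8867}\right) - 9784}{3} = - \frac{\left(\left(-6231\right) \frac{1}{10167} + 5808 \cdot \frac{1}{8867}\right) - 9784}{3} = - \frac{\left(- \frac{2077}{3389} + \frac{5808}{8867}\right) - 9784}{3} = - \frac{\frac{1266553}{30050263} - 9784}{3} = \left(- \frac{1}{3}\right) \left(- \frac{294010506639}{30050263}\right) = \frac{98003502213}{30050263} \approx 3261.3$)
$\frac{\left(-17825 - 16129\right) - 30667}{V + h{\left(136,23 \right)}} = \frac{\left(-17825 - 16129\right) - 30667}{\frac{98003502213}{30050263} - \left(6 - \sqrt{2 + 136 + 23}\right)} = \frac{\left(-17825 - 16129\right) - 30667}{\frac{98003502213}{30050263} - \left(6 - \sqrt{161}\right)} = \frac{-33954 - 30667}{\frac{97823200635}{30050263} + \sqrt{161}} = - \frac{64621}{\frac{97823200635}{30050263} + \sqrt{161}}$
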